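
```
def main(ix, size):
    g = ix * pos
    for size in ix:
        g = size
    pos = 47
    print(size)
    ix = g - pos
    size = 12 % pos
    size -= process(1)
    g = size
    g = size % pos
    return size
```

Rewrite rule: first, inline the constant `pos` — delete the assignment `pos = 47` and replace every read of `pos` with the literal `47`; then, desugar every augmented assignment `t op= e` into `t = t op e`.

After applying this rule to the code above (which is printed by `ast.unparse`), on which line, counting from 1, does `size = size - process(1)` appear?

8

Transformed code:
def main(ix, size):
    g = ix * 47
    for size in ix:
        g = size
    print(size)
    ix = g - 47
    size = 12 % 47
    size = size - process(1)
    g = size
    g = size % 47
    return size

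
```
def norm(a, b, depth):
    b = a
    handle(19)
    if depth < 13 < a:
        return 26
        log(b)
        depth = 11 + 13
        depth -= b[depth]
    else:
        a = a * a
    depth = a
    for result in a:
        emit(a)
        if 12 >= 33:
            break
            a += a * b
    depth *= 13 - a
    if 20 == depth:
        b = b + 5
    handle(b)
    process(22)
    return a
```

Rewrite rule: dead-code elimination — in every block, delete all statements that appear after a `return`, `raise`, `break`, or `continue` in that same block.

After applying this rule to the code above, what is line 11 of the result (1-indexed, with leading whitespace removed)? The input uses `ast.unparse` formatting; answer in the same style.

if 12 >= 33:

Transformed code:
def norm(a, b, depth):
    b = a
    handle(19)
    if depth < 13 < a:
        return 26
    else:
        a = a * a
    depth = a
    for result in a:
        emit(a)
        if 12 >= 33:
            break
    depth *= 13 - a
    if 20 == depth:
        b = b + 5
    handle(b)
    process(22)
    return a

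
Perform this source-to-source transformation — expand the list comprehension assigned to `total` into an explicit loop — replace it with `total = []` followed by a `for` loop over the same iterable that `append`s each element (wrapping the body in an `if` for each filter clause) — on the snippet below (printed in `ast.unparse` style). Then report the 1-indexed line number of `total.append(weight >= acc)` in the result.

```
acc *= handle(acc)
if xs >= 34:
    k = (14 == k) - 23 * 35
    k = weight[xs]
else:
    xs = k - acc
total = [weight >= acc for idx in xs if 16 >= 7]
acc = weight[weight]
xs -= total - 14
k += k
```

Transformed code:
acc *= handle(acc)
if xs >= 34:
    k = (14 == k) - 23 * 35
    k = weight[xs]
else:
    xs = k - acc
total = []
for idx in xs:
    if 16 >= 7:
        total.append(weight >= acc)
acc = weight[weight]
xs -= total - 14
k += k

10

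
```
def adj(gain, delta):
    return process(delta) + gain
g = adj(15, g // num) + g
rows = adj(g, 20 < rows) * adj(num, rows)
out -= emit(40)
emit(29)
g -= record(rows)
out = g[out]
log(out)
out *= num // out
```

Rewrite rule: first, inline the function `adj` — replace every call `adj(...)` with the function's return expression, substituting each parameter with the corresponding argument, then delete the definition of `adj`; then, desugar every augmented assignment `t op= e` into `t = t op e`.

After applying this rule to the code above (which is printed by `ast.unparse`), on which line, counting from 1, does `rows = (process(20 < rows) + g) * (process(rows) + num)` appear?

2

Transformed code:
g = process(g // num) + 15 + g
rows = (process(20 < rows) + g) * (process(rows) + num)
out = out - emit(40)
emit(29)
g = g - record(rows)
out = g[out]
log(out)
out = out * (num // out)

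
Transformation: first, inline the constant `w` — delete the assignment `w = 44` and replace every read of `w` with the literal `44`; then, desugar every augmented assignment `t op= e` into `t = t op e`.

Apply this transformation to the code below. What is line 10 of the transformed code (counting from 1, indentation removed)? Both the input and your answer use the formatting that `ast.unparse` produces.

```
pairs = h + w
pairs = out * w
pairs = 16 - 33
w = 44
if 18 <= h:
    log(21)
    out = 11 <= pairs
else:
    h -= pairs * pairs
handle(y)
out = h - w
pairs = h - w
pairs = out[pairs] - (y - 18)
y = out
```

out = h - 44

Transformed code:
pairs = h + 44
pairs = out * 44
pairs = 16 - 33
if 18 <= h:
    log(21)
    out = 11 <= pairs
else:
    h = h - pairs * pairs
handle(y)
out = h - 44
pairs = h - 44
pairs = out[pairs] - (y - 18)
y = out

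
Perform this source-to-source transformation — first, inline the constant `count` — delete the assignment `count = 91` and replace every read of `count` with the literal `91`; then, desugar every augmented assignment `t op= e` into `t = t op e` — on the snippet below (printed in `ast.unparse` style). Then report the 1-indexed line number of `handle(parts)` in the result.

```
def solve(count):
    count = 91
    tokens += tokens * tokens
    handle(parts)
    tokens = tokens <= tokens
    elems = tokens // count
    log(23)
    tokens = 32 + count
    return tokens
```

3

Transformed code:
def solve(count):
    tokens = tokens + tokens * tokens
    handle(parts)
    tokens = tokens <= tokens
    elems = tokens // 91
    log(23)
    tokens = 32 + 91
    return tokens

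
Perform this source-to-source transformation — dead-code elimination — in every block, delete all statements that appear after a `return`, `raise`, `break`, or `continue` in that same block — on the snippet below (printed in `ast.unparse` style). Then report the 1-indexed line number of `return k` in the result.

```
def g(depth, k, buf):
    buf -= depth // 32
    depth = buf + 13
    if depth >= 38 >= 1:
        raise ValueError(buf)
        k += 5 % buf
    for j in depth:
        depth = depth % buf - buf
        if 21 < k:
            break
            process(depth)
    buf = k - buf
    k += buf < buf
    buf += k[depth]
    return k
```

Transformed code:
def g(depth, k, buf):
    buf -= depth // 32
    depth = buf + 13
    if depth >= 38 >= 1:
        raise ValueError(buf)
    for j in depth:
        depth = depth % buf - buf
        if 21 < k:
            break
    buf = k - buf
    k += buf < buf
    buf += k[depth]
    return k

13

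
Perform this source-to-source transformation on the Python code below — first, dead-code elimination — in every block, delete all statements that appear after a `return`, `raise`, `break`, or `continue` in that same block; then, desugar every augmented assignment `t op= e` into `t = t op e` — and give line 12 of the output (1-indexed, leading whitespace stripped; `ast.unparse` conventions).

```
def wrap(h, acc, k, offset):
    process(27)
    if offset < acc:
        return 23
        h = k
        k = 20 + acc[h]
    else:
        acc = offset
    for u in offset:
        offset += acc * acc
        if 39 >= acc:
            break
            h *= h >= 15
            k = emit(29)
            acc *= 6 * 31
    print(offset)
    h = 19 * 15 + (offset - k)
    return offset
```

h = 19 * 15 + (offset - k)

Transformed code:
def wrap(h, acc, k, offset):
    process(27)
    if offset < acc:
        return 23
    else:
        acc = offset
    for u in offset:
        offset = offset + acc * acc
        if 39 >= acc:
            break
    print(offset)
    h = 19 * 15 + (offset - k)
    return offset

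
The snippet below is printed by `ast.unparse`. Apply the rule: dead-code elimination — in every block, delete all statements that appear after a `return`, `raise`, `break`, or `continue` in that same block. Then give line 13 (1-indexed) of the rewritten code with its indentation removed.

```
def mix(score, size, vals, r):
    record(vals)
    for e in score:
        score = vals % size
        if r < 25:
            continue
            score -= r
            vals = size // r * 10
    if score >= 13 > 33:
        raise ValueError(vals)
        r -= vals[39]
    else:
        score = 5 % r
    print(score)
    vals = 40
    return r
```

return r

Transformed code:
def mix(score, size, vals, r):
    record(vals)
    for e in score:
        score = vals % size
        if r < 25:
            continue
    if score >= 13 > 33:
        raise ValueError(vals)
    else:
        score = 5 % r
    print(score)
    vals = 40
    return r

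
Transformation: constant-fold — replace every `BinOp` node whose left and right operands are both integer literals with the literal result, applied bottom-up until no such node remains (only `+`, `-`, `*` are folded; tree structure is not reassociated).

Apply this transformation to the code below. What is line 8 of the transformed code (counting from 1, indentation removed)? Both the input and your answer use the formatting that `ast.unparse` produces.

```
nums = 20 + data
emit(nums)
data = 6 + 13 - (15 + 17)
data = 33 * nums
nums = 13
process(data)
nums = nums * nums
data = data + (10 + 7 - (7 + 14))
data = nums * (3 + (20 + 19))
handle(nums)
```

Transformed code:
nums = 20 + data
emit(nums)
data = -13
data = 33 * nums
nums = 13
process(data)
nums = nums * nums
data = data + -4
data = nums * 42
handle(nums)

data = data + -4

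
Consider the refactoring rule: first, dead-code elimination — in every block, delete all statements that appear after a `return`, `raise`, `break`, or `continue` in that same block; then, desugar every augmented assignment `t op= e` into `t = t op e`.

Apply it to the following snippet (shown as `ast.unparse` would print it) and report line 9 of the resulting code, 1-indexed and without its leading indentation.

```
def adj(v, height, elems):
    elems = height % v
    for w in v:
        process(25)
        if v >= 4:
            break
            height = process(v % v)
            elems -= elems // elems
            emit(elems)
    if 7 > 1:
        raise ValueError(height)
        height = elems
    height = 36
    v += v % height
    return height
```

Transformed code:
def adj(v, height, elems):
    elems = height % v
    for w in v:
        process(25)
        if v >= 4:
            break
    if 7 > 1:
        raise ValueError(height)
    height = 36
    v = v + v % height
    return height

height = 36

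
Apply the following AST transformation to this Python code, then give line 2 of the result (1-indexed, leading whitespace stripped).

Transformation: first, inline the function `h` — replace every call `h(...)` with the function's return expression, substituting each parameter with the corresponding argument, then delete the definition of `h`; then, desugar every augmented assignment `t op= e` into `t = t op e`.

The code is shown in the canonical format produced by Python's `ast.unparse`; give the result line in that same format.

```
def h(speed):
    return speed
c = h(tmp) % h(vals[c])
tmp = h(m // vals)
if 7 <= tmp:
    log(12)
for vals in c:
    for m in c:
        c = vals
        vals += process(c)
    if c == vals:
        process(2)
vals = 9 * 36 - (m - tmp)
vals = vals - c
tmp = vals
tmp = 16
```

Transformed code:
c = tmp % vals[c]
tmp = m // vals
if 7 <= tmp:
    log(12)
for vals in c:
    for m in c:
        c = vals
        vals = vals + process(c)
    if c == vals:
        process(2)
vals = 9 * 36 - (m - tmp)
vals = vals - c
tmp = vals
tmp = 16

tmp = m // vals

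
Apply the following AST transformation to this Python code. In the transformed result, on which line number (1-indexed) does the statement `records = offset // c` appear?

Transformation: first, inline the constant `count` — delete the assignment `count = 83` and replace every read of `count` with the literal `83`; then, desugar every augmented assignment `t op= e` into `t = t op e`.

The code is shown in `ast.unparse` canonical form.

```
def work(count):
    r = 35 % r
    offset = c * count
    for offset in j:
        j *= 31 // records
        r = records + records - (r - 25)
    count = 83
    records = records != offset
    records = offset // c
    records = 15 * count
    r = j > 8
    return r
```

Transformed code:
def work(count):
    r = 35 % r
    offset = c * 83
    for offset in j:
        j = j * (31 // records)
        r = records + records - (r - 25)
    records = records != offset
    records = offset // c
    records = 15 * 83
    r = j > 8
    return r

8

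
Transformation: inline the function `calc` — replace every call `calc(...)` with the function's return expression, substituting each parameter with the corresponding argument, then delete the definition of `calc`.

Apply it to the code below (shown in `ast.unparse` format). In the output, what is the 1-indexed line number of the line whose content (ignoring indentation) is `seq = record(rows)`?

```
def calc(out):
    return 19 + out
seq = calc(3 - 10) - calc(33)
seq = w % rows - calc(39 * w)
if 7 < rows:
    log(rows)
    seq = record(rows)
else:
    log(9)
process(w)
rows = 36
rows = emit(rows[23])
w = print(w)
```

Transformed code:
seq = 19 + (3 - 10) - (19 + 33)
seq = w % rows - (19 + 39 * w)
if 7 < rows:
    log(rows)
    seq = record(rows)
else:
    log(9)
process(w)
rows = 36
rows = emit(rows[23])
w = print(w)

5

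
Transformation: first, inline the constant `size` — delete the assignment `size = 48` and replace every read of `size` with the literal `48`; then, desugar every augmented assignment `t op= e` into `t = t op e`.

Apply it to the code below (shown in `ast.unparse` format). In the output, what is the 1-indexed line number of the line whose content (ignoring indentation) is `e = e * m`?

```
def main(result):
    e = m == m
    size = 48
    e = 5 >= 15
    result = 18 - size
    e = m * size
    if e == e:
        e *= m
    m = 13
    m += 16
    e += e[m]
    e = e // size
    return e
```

7

Transformed code:
def main(result):
    e = m == m
    e = 5 >= 15
    result = 18 - 48
    e = m * 48
    if e == e:
        e = e * m
    m = 13
    m = m + 16
    e = e + e[m]
    e = e // 48
    return e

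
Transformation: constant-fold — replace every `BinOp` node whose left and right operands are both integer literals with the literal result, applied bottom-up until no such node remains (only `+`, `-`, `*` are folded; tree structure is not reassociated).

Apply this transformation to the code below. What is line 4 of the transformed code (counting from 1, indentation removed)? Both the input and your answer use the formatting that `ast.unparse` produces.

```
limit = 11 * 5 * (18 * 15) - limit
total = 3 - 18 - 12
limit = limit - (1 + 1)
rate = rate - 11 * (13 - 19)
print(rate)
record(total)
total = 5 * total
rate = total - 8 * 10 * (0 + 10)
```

rate = rate - -66

Transformed code:
limit = 14850 - limit
total = -27
limit = limit - 2
rate = rate - -66
print(rate)
record(total)
total = 5 * total
rate = total - 800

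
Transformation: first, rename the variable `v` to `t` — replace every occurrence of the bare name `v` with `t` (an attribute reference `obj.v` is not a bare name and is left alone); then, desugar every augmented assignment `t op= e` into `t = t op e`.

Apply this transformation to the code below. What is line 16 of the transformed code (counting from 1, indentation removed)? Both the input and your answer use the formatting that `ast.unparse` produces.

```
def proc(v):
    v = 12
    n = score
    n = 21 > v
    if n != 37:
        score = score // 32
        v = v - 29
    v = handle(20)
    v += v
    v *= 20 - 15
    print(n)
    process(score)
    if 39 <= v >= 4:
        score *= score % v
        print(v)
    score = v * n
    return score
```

score = t * n

Transformed code:
def proc(t):
    t = 12
    n = score
    n = 21 > t
    if n != 37:
        score = score // 32
        t = t - 29
    t = handle(20)
    t = t + t
    t = t * (20 - 15)
    print(n)
    process(score)
    if 39 <= t >= 4:
        score = score * (score % t)
        print(t)
    score = t * n
    return score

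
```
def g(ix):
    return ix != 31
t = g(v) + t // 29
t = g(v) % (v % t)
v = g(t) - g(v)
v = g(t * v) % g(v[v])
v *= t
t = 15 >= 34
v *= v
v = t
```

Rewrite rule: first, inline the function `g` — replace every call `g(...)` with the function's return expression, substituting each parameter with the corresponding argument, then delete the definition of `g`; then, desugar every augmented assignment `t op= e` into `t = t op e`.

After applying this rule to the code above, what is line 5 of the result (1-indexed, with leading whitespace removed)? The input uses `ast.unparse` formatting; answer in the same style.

v = v * t

Transformed code:
t = (v != 31) + t // 29
t = (v != 31) % (v % t)
v = (t != 31) - (v != 31)
v = (t * v != 31) % (v[v] != 31)
v = v * t
t = 15 >= 34
v = v * v
v = t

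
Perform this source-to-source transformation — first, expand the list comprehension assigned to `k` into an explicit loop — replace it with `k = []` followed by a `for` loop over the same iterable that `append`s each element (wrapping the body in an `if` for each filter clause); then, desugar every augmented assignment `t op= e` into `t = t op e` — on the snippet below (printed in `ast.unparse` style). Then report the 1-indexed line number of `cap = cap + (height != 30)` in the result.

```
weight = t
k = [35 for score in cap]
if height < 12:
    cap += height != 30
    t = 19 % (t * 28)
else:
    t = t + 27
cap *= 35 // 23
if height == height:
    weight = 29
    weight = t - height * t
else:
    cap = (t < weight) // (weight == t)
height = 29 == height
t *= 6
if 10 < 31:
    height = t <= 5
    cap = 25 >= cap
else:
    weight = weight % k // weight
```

6

Transformed code:
weight = t
k = []
for score in cap:
    k.append(35)
if height < 12:
    cap = cap + (height != 30)
    t = 19 % (t * 28)
else:
    t = t + 27
cap = cap * (35 // 23)
if height == height:
    weight = 29
    weight = t - height * t
else:
    cap = (t < weight) // (weight == t)
height = 29 == height
t = t * 6
if 10 < 31:
    height = t <= 5
    cap = 25 >= cap
else:
    weight = weight % k // weight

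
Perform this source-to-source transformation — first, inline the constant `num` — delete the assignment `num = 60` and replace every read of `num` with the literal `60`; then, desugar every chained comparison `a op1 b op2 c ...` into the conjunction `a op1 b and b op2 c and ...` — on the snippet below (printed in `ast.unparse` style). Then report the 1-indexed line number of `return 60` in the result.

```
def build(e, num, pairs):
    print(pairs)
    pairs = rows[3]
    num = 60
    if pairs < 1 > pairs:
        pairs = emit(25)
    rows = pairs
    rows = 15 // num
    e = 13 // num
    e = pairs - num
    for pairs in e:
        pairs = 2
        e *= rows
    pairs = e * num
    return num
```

Transformed code:
def build(e, num, pairs):
    print(pairs)
    pairs = rows[3]
    if pairs < 1 and 1 > pairs:
        pairs = emit(25)
    rows = pairs
    rows = 15 // 60
    e = 13 // 60
    e = pairs - 60
    for pairs in e:
        pairs = 2
        e *= rows
    pairs = e * 60
    return 60

14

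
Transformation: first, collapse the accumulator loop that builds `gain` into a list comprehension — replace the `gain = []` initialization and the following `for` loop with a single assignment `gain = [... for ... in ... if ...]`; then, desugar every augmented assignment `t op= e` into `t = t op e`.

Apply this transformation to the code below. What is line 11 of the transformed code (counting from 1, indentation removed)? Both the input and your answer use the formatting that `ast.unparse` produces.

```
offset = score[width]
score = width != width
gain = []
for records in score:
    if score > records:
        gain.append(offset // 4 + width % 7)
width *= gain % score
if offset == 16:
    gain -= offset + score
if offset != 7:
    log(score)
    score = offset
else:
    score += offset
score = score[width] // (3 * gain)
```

Transformed code:
offset = score[width]
score = width != width
gain = [offset // 4 + width % 7 for records in score if score > records]
width = width * (gain % score)
if offset == 16:
    gain = gain - (offset + score)
if offset != 7:
    log(score)
    score = offset
else:
    score = score + offset
score = score[width] // (3 * gain)

score = score + offset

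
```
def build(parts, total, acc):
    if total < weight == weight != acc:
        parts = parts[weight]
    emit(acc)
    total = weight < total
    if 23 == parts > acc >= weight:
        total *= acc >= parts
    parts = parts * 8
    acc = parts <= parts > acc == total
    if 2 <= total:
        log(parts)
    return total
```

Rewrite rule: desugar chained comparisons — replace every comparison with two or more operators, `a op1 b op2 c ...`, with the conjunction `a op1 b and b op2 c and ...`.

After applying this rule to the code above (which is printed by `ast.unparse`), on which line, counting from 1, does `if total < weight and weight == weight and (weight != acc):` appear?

Transformed code:
def build(parts, total, acc):
    if total < weight and weight == weight and (weight != acc):
        parts = parts[weight]
    emit(acc)
    total = weight < total
    if 23 == parts and parts > acc and (acc >= weight):
        total *= acc >= parts
    parts = parts * 8
    acc = parts <= parts and parts > acc and (acc == total)
    if 2 <= total:
        log(parts)
    return total

2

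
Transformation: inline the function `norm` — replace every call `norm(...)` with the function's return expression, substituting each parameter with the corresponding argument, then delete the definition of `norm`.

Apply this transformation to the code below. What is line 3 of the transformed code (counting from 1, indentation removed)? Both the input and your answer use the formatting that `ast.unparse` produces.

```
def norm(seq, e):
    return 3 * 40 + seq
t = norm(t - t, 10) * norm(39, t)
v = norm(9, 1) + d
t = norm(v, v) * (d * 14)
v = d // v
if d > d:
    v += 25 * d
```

Transformed code:
t = (3 * 40 + (t - t)) * (3 * 40 + 39)
v = 3 * 40 + 9 + d
t = (3 * 40 + v) * (d * 14)
v = d // v
if d > d:
    v += 25 * d

t = (3 * 40 + v) * (d * 14)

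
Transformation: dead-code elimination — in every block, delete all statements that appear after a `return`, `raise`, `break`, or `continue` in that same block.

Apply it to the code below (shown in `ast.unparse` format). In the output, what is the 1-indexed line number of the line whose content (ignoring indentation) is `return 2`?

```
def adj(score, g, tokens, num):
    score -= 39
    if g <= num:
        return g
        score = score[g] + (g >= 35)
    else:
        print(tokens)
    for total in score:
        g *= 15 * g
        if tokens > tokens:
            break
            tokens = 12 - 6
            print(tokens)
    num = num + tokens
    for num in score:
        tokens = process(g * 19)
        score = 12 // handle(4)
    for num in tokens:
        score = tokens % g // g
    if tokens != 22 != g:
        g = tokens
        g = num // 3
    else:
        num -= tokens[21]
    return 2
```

22

Transformed code:
def adj(score, g, tokens, num):
    score -= 39
    if g <= num:
        return g
    else:
        print(tokens)
    for total in score:
        g *= 15 * g
        if tokens > tokens:
            break
    num = num + tokens
    for num in score:
        tokens = process(g * 19)
        score = 12 // handle(4)
    for num in tokens:
        score = tokens % g // g
    if tokens != 22 != g:
        g = tokens
        g = num // 3
    else:
        num -= tokens[21]
    return 2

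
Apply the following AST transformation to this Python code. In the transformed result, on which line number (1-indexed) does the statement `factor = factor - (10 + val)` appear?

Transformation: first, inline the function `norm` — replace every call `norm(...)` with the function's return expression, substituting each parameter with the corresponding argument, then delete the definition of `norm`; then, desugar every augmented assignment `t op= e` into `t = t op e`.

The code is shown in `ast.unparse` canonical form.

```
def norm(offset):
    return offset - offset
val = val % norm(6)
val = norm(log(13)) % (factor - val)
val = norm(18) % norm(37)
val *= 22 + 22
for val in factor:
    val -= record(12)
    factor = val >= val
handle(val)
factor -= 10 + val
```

9

Transformed code:
val = val % (6 - 6)
val = (log(13) - log(13)) % (factor - val)
val = (18 - 18) % (37 - 37)
val = val * (22 + 22)
for val in factor:
    val = val - record(12)
    factor = val >= val
handle(val)
factor = factor - (10 + val)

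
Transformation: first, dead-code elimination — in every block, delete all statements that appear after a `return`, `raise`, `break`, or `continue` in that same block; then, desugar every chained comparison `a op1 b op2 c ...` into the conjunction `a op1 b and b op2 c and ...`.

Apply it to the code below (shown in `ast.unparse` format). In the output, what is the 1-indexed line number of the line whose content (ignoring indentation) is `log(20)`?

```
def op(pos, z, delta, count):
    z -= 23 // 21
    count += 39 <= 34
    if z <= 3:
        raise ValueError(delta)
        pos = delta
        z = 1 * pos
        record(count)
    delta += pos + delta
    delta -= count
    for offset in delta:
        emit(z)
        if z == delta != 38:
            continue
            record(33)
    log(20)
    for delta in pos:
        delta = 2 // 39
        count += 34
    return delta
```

Transformed code:
def op(pos, z, delta, count):
    z -= 23 // 21
    count += 39 <= 34
    if z <= 3:
        raise ValueError(delta)
    delta += pos + delta
    delta -= count
    for offset in delta:
        emit(z)
        if z == delta and delta != 38:
            continue
    log(20)
    for delta in pos:
        delta = 2 // 39
        count += 34
    return delta

12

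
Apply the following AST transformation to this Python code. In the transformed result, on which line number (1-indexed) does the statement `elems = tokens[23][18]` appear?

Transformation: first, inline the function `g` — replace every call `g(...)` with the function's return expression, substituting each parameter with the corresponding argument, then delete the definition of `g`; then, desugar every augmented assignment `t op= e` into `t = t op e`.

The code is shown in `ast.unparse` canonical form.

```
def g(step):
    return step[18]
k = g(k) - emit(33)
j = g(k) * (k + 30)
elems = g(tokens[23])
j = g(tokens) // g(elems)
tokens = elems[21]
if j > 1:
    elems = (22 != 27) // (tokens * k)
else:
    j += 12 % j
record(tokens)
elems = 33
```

3

Transformed code:
k = k[18] - emit(33)
j = k[18] * (k + 30)
elems = tokens[23][18]
j = tokens[18] // elems[18]
tokens = elems[21]
if j > 1:
    elems = (22 != 27) // (tokens * k)
else:
    j = j + 12 % j
record(tokens)
elems = 33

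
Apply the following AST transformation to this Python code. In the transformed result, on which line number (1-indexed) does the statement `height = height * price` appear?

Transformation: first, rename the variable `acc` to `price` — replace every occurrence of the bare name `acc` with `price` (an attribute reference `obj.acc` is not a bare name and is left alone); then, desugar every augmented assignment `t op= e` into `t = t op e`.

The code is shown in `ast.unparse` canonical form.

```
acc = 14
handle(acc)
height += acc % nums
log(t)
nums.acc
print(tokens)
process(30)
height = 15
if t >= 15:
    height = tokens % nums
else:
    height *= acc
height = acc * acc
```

12

Transformed code:
price = 14
handle(price)
height = height + price % nums
log(t)
nums.acc
print(tokens)
process(30)
height = 15
if t >= 15:
    height = tokens % nums
else:
    height = height * price
height = price * price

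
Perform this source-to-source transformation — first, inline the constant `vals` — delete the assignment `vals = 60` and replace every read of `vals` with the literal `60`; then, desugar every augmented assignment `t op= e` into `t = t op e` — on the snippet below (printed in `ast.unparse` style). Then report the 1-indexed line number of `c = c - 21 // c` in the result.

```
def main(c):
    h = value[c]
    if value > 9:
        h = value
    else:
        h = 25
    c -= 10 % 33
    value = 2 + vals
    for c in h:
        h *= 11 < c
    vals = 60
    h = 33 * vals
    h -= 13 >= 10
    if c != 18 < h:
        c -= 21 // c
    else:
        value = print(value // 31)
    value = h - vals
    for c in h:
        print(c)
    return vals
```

14

Transformed code:
def main(c):
    h = value[c]
    if value > 9:
        h = value
    else:
        h = 25
    c = c - 10 % 33
    value = 2 + 60
    for c in h:
        h = h * (11 < c)
    h = 33 * 60
    h = h - (13 >= 10)
    if c != 18 < h:
        c = c - 21 // c
    else:
        value = print(value // 31)
    value = h - 60
    for c in h:
        print(c)
    return 60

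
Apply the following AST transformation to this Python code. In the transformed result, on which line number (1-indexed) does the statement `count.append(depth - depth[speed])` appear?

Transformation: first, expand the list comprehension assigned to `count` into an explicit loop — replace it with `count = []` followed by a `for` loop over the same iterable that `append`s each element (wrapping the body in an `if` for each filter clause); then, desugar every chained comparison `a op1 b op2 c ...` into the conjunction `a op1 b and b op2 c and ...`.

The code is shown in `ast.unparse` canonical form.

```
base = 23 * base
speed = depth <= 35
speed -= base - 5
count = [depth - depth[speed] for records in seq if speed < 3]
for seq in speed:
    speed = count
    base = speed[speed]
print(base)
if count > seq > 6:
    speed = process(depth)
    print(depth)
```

Transformed code:
base = 23 * base
speed = depth <= 35
speed -= base - 5
count = []
for records in seq:
    if speed < 3:
        count.append(depth - depth[speed])
for seq in speed:
    speed = count
    base = speed[speed]
print(base)
if count > seq and seq > 6:
    speed = process(depth)
    print(depth)

7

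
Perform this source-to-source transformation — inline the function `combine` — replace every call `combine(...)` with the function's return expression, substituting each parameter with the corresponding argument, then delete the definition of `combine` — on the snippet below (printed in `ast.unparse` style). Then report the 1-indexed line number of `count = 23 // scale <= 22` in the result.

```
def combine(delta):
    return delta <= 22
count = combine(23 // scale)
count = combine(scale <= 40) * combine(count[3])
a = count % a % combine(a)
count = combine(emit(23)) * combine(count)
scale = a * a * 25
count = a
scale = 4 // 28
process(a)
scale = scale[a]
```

Transformed code:
count = 23 // scale <= 22
count = ((scale <= 40) <= 22) * (count[3] <= 22)
a = count % a % (a <= 22)
count = (emit(23) <= 22) * (count <= 22)
scale = a * a * 25
count = a
scale = 4 // 28
process(a)
scale = scale[a]

1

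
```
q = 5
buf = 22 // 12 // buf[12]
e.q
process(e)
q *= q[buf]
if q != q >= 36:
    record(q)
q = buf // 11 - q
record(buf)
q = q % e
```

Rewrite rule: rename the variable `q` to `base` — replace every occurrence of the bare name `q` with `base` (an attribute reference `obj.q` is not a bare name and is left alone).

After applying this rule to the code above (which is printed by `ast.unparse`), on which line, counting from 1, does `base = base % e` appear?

Transformed code:
base = 5
buf = 22 // 12 // buf[12]
e.q
process(e)
base *= base[buf]
if base != base >= 36:
    record(base)
base = buf // 11 - base
record(buf)
base = base % e

10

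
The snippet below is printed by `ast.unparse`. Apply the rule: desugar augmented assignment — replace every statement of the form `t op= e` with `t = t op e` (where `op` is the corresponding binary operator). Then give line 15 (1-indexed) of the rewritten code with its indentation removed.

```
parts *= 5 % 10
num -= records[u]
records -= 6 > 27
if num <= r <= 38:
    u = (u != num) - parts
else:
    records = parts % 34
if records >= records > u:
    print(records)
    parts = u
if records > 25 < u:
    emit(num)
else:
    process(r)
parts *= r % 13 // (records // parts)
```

parts = parts * (r % 13 // (records // parts))

Transformed code:
parts = parts * (5 % 10)
num = num - records[u]
records = records - (6 > 27)
if num <= r <= 38:
    u = (u != num) - parts
else:
    records = parts % 34
if records >= records > u:
    print(records)
    parts = u
if records > 25 < u:
    emit(num)
else:
    process(r)
parts = parts * (r % 13 // (records // parts))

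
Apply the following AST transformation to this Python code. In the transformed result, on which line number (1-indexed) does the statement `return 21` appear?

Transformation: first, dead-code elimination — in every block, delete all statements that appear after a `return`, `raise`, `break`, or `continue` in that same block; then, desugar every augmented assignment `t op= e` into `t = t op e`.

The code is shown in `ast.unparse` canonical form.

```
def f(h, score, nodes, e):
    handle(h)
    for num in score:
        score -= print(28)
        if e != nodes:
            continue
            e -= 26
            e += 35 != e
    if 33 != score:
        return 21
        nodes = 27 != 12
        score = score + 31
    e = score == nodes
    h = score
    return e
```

Transformed code:
def f(h, score, nodes, e):
    handle(h)
    for num in score:
        score = score - print(28)
        if e != nodes:
            continue
    if 33 != score:
        return 21
    e = score == nodes
    h = score
    return e

8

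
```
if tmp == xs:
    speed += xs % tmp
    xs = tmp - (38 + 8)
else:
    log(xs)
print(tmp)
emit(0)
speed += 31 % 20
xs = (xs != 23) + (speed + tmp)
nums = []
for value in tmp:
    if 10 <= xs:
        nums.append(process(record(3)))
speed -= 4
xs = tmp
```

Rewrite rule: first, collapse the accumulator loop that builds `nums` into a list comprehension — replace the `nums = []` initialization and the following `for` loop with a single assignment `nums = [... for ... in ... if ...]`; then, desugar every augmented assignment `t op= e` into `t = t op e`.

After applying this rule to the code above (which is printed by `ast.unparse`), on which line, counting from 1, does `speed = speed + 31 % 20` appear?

Transformed code:
if tmp == xs:
    speed = speed + xs % tmp
    xs = tmp - (38 + 8)
else:
    log(xs)
print(tmp)
emit(0)
speed = speed + 31 % 20
xs = (xs != 23) + (speed + tmp)
nums = [process(record(3)) for value in tmp if 10 <= xs]
speed = speed - 4
xs = tmp

8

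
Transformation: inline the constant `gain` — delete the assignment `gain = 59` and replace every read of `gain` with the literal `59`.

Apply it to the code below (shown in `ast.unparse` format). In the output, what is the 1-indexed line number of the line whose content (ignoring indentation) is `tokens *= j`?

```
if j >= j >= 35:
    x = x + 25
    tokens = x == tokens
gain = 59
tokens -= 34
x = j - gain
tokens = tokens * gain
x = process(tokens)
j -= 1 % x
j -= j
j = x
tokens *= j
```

Transformed code:
if j >= j >= 35:
    x = x + 25
    tokens = x == tokens
tokens -= 34
x = j - 59
tokens = tokens * 59
x = process(tokens)
j -= 1 % x
j -= j
j = x
tokens *= j

11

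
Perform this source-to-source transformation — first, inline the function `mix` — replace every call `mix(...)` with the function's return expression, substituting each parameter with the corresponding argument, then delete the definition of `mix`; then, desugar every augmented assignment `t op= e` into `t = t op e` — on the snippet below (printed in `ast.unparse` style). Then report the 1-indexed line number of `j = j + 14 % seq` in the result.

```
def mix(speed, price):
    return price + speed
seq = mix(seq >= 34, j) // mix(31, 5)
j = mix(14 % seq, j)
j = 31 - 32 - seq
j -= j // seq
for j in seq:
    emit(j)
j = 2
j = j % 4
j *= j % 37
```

Transformed code:
seq = (j + (seq >= 34)) // (5 + 31)
j = j + 14 % seq
j = 31 - 32 - seq
j = j - j // seq
for j in seq:
    emit(j)
j = 2
j = j % 4
j = j * (j % 37)

2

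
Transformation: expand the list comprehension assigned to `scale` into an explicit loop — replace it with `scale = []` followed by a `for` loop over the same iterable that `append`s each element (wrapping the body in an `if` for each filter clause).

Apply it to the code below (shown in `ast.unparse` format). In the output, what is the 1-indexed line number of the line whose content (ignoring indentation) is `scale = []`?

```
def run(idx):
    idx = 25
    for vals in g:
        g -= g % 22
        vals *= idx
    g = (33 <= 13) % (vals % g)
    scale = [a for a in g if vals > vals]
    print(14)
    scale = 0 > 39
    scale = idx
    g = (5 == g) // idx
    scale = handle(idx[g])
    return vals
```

7

Transformed code:
def run(idx):
    idx = 25
    for vals in g:
        g -= g % 22
        vals *= idx
    g = (33 <= 13) % (vals % g)
    scale = []
    for a in g:
        if vals > vals:
            scale.append(a)
    print(14)
    scale = 0 > 39
    scale = idx
    g = (5 == g) // idx
    scale = handle(idx[g])
    return vals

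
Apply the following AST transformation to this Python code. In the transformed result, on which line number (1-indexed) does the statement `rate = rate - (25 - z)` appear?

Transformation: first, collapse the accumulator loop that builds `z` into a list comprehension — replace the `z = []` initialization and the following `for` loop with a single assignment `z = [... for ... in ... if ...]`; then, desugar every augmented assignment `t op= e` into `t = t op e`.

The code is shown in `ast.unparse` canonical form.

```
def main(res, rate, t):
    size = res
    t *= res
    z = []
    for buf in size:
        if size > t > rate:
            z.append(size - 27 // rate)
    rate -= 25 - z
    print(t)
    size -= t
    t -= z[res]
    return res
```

Transformed code:
def main(res, rate, t):
    size = res
    t = t * res
    z = [size - 27 // rate for buf in size if size > t > rate]
    rate = rate - (25 - z)
    print(t)
    size = size - t
    t = t - z[res]
    return res

5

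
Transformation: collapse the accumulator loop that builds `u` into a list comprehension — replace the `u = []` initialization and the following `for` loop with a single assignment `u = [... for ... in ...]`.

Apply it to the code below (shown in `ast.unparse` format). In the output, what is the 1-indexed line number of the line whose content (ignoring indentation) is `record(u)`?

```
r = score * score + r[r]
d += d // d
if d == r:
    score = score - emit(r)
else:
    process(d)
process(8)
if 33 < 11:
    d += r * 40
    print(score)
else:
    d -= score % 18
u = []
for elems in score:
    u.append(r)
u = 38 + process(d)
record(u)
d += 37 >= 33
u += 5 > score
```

15

Transformed code:
r = score * score + r[r]
d += d // d
if d == r:
    score = score - emit(r)
else:
    process(d)
process(8)
if 33 < 11:
    d += r * 40
    print(score)
else:
    d -= score % 18
u = [r for elems in score]
u = 38 + process(d)
record(u)
d += 37 >= 33
u += 5 > score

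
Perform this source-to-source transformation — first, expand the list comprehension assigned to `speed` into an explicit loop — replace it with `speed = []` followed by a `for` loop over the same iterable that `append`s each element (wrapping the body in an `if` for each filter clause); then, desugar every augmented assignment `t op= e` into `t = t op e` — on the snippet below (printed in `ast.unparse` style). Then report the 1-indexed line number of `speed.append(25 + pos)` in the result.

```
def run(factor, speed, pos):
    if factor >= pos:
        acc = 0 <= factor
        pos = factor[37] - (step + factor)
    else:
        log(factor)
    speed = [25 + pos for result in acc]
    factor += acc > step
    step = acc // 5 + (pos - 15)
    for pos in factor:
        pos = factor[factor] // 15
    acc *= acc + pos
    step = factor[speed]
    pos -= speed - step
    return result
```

Transformed code:
def run(factor, speed, pos):
    if factor >= pos:
        acc = 0 <= factor
        pos = factor[37] - (step + factor)
    else:
        log(factor)
    speed = []
    for result in acc:
        speed.append(25 + pos)
    factor = factor + (acc > step)
    step = acc // 5 + (pos - 15)
    for pos in factor:
        pos = factor[factor] // 15
    acc = acc * (acc + pos)
    step = factor[speed]
    pos = pos - (speed - step)
    return result

9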